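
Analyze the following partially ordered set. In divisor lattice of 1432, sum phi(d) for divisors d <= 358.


Divisors of 1432 up to 358: [1, 2, 4, 8, 179, 358]
phi values: [1, 1, 2, 4, 178, 178]
Sum = 364


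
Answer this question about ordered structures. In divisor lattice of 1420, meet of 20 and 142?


In a divisor lattice, meet = gcd (greatest common divisor).
By Euclidean algorithm or factoring: gcd(20,142) = 2


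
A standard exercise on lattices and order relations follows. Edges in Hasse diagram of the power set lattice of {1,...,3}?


A cover relation a -< b holds when a < b with no c strictly between.
Cover relations:
  {} -< {1}
  {} -< {2}
  {} -< {3}
  {1} -< {1,2}
  {1} -< {1,3}
  {2} -< {1,2}
  {2} -< {2,3}
  {3} -< {1,3}
  ...4 more
Total: 12


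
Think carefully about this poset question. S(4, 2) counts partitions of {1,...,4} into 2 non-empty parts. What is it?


S(n,k) = k*S(n-1,k) + S(n-1,k-1).
S(3,2) = 3, S(3,1) = 1
S(4,2) = 2*3 + 1 = 6 + 1
S(4,2) = 7


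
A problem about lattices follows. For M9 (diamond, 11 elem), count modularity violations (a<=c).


Modular law: if a <= c then a v (b ^ c) = (a v b) ^ c.
Check all triples (a,b,c) with a <= c among 11 elements.
This lattice is modular (diamonds M_m and their chain-products are modular).
Total violating triples: 0


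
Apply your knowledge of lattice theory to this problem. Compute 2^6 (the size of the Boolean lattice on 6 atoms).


Power set = 2^n.
2^6 = 64


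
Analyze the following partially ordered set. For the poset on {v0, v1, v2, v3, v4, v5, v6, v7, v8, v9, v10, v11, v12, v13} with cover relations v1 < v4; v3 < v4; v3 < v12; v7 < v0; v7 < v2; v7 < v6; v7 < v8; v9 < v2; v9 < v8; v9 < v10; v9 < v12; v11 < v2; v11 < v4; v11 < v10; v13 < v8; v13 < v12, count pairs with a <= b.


The order relation is {(a,b) : a <= b}, reflexive so it includes (a,a).
Examples: (v0,v0), (v1,v1), (v1,v4), (v10,v10), (v11,v10), ...
Total ordered pairs: 30


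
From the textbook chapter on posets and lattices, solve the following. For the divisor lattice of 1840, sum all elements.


sigma(n) = sum of divisors.
Divisors of 1840: [1, 2, 4, 5, 8, 10, 16, 20, 23, 40, 46, 80, 92, 115, 184, 230, 368, 460, 920, 1840]
Sum = 4464


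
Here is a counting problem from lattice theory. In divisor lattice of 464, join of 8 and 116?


In a divisor lattice, join = lcm (least common multiple).
gcd(8,116) = 4
lcm(8,116) = 8*116/gcd = 928/4 = 232


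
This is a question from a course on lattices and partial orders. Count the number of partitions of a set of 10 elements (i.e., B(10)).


B(n) = number of set partitions of an n-element set.
B(n) satisfies the recurrence: B(n+1) = sum_k C(n,k)*B(k).
B(10) = 115975


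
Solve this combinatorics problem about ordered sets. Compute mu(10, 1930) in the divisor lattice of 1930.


In a divisor lattice, mu(a,b) = mu(b/a) where mu is the classical Mobius function.
b/a = 1930/10 = 193
Prime factorization of 193: primes [193]
193 is squarefree with 1 prime factor(s), so mu(193) = (-1)^1 = -1


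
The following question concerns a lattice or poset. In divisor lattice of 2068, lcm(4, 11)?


Join=lcm.
gcd(4,11)=1
lcm=44


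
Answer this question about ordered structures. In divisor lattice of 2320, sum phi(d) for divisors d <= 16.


Divisors of 2320 up to 16: [1, 2, 4, 5, 8, 10, 16]
phi values: [1, 1, 2, 4, 4, 4, 8]
Sum = 24


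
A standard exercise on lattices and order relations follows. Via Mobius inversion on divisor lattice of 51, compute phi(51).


phi(n) = n * prod_{p|n} (1 - 1/p).
Prime divisors of 51: [3, 17]
phi(51) = 51 * (1 - 1/3) * (1 - 1/17)
phi(51) = 32


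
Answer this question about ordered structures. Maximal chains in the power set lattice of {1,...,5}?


A maximal chain goes from the minimum element to a maximal element via cover relations.
Counting all min-to-max paths in the cover graph.
Total maximal chains: 120


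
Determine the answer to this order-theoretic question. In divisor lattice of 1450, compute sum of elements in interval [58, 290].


Interval [58,290] in divisors of 1450: [58, 290]
Sum = 348


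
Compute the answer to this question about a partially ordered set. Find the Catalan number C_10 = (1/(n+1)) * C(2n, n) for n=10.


C(n) = C(2n, n) / (n+1).
C(20, 10) = 184756
C(10) = 184756 / 11 = 16796


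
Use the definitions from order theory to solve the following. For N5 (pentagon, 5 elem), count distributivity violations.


Distributive law: a ^ (b v c) = (a ^ b) v (a ^ c).
Check all 5^3 = 125 ordered triples (a,b,c).
  e.g. a=b, b=a, c=c: lhs=b != rhs=a
  e.g. a=b, b=c, c=a: lhs=b != rhs=a
Total violating triples: 2


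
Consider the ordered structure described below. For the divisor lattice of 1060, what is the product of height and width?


Height = length of longest chain minus 1; width = size of largest antichain.
A maximum chain: 1 | 53 | 265 | 530 | 1060  (height 4).
A maximum antichain: {4, 10, 106, 265}  (width 4).
Product = 4 * 4 = 16


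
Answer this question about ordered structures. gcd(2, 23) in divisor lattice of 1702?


Meet=gcd.
gcd(2,23)=1


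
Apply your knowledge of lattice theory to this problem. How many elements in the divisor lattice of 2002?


Divisors of 2002: [1, 2, 7, 11, 13, 14, 22, 26, 77, 91, 143, 154, 182, 286, 1001, 2002]
Count: 16


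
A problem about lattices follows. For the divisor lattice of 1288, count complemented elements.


An element a is complemented if some b has a meet b = bottom, a join b = top.
a is complemented iff gcd(a, n/a)=1, i.e. a is a unitary divisor of 1288.
Complemented elements: 1, 7, 8, 23, 56, 161, ... (2 more)
Count: 8


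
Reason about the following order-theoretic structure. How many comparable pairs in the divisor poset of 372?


A comparable pair {a,b} has a < b or b < a in the order.
Count unordered pairs where one element is strictly below the other.
Examples: {1,2}, {1,3}, {1,4}, {1,6}, ...
Total comparable pairs: 42


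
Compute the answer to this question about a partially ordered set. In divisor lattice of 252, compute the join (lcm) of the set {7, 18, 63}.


In a divisor lattice, join = lcm (least common multiple).
Compute lcm iteratively: start with first element, then lcm(current, next).
Elements: [7, 18, 63]
lcm(7,18) = 126
lcm(126,63) = 126
Final lcm = 126


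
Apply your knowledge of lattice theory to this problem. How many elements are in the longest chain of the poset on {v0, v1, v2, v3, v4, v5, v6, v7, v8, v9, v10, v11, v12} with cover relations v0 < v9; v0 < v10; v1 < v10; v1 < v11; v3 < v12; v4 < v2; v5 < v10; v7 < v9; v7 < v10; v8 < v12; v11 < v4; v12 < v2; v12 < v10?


A chain is a totally ordered subset; we count the number of elements in a maximum chain.
Compute, for each element x, the size of the longest chain ending at x:
  v0: 1
  v1: 1
  v3: 1
  v5: 1
  v6: 1
  v7: 1
  ...
A maximum chain: v1 < v11 < v4 < v2
Number of elements in the longest chain: 4


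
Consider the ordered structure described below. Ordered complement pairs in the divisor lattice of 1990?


Complement pair (a,b): a meet b = bottom, a join b = top.
Here: gcd(a,b)=1 and lcm(a,b)=1990, i.e. a*b=1990 with a,b coprime.
Pairs found: (1,1990), (2,995), (5,398), (10,199), ... (4 more)
Total ordered pairs: 8


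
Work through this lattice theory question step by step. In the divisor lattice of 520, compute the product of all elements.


Divisors of 520: [1, 2, 4, 5, 8, 10, 13, 20, 26, 40, 52, 65, 104, 130, 260, 520]
Product = n^(d(n)/2) = 520^(16/2)
Product = 5345972853145600000000


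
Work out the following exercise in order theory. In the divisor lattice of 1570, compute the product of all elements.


Divisors of 1570: [1, 2, 5, 10, 157, 314, 785, 1570]
Product = n^(d(n)/2) = 1570^(8/2)
Product = 6075732010000


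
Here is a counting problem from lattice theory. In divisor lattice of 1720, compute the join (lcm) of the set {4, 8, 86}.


In a divisor lattice, join = lcm (least common multiple).
Compute lcm iteratively: start with first element, then lcm(current, next).
Elements: [4, 8, 86]
lcm(4,8) = 8
lcm(8,86) = 344
Final lcm = 344


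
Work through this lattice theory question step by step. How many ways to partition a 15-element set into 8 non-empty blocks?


S(n,k) = k*S(n-1,k) + S(n-1,k-1).
S(14,8) = 20912320, S(14,7) = 49329280
S(15,8) = 8*20912320 + 49329280 = 167298560 + 49329280
S(15,8) = 216627840


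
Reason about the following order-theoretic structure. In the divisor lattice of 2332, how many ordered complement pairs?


Complement pair (a,b): a meet b = bottom, a join b = top.
Here: gcd(a,b)=1 and lcm(a,b)=2332, i.e. a*b=2332 with a,b coprime.
Pairs found: (1,2332), (4,583), (11,212), (44,53), ... (4 more)
Total ordered pairs: 8


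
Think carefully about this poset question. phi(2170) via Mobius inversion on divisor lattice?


phi(n) = n * prod_{p|n} (1 - 1/p).
Prime divisors of 2170: [2, 5, 7, 31]
phi(2170) = 2170 * (1 - 1/2) * (1 - 1/5) * (1 - 1/7) * (1 - 1/31)
phi(2170) = 720


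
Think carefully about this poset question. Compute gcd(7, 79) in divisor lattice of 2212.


In a divisor lattice, meet = gcd (greatest common divisor).
By Euclidean algorithm or factoring: gcd(7,79) = 1


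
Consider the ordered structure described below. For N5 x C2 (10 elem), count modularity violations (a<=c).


Modular law: if a <= c then a v (b ^ c) = (a v b) ^ c.
Check all triples (a,b,c) with a <= c among 10 elements.
  e.g. a=(a,0), b=(c,0), c=(b,0): lhs=(a,0) != rhs=(b,0)
  e.g. a=(a,0), b=(c,1), c=(b,0): lhs=(a,0) != rhs=(b,0)
Total violating triples: 6


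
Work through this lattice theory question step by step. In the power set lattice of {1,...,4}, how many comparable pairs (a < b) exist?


A comparable pair {a,b} has a < b or b < a in the order.
Count unordered pairs where one element is strictly below the other.
Examples: {{},{1}}, {{},{2}}, {{},{3}}, {{},{4}}, ...
Total comparable pairs: 65


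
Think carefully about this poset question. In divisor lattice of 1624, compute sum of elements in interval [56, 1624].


Interval [56,1624] in divisors of 1624: [56, 1624]
Sum = 1680


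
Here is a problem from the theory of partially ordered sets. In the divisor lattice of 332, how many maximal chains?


A maximal chain goes from the minimum element to a maximal element via cover relations.
Counting all min-to-max paths in the cover graph.
Total maximal chains: 3


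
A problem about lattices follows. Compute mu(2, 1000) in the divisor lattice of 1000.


In a divisor lattice, mu(a,b) = mu(b/a) where mu is the classical Mobius function.
b/a = 1000/2 = 500
Prime factorization of 500: primes [2, 5]
500 is not squarefree, so mu(500) = 0


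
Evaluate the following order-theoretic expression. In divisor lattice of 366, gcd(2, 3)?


Meet=gcd.
gcd(2,3)=1


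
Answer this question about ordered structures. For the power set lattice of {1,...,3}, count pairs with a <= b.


The order relation is {(a,b) : a <= b}, reflexive so it includes (a,a).
Examples: ({},{}), ({},{1,2}), ({},{1,2,3}), ({},{1,3}), ({},{1}), ...
Total ordered pairs: 27


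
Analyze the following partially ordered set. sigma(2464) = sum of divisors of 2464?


sigma(n) = sum of divisors.
Divisors of 2464: [1, 2, 4, 7, 8, 11, 14, 16, 22, 28, 32, 44, 56, 77, 88, 112, 154, 176, 224, 308, 352, 616, 1232, 2464]
Sum = 6048


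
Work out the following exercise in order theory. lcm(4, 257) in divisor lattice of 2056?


Join=lcm.
gcd(4,257)=1
lcm=1028


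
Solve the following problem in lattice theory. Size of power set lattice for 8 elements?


Power set = 2^n.
2^8 = 256


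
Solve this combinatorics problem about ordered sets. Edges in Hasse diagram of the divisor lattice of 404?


A cover relation a -< b holds when a < b with no c strictly between.
Cover relations:
  1 -< 2
  1 -< 101
  2 -< 4
  2 -< 202
  4 -< 404
  101 -< 202
  202 -< 404
Total: 7


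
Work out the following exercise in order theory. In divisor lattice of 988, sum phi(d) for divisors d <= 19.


Divisors of 988 up to 19: [1, 2, 4, 13, 19]
phi values: [1, 1, 2, 12, 18]
Sum = 34


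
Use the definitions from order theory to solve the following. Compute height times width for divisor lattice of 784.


Height = length of longest chain minus 1; width = size of largest antichain.
A maximum chain: 1 | 7 | 49 | 98 | 196 | 392 | 784  (height 6).
A maximum antichain: {4, 14, 49}  (width 3).
Product = 6 * 3 = 18


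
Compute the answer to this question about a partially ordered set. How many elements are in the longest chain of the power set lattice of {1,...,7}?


A chain is a totally ordered subset; we count the number of elements in a maximum chain.
Compute, for each element x, the size of the longest chain ending at x:
  {}: 1
  {1}: 2
  {2}: 2
  {3}: 2
  {4}: 2
  {5}: 2
  ...
A maximum chain: {} < {1} < {1,2} < {1,2,3} < {1,2,3,4} < {1,2,3,4,5} < {1,2,3,4,5,6} < {1,2,3,4,5,6,7}
Number of elements in the longest chain: 8


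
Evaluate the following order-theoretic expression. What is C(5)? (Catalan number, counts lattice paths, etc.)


C(n) = C(2n, n) / (n+1).
C(10, 5) = 252
C(5) = 252 / 6 = 42


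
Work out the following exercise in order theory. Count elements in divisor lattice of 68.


Divisors of 68: [1, 2, 4, 17, 34, 68]
Count: 6


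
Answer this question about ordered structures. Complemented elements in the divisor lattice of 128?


An element a is complemented if some b has a meet b = bottom, a join b = top.
a is complemented iff gcd(a, n/a)=1, i.e. a is a unitary divisor of 128.
Complemented elements: 1, 128
Count: 2


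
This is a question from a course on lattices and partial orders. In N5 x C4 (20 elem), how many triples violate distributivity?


Distributive law: a ^ (b v c) = (a ^ b) v (a ^ c).
Check all 20^3 = 8000 ordered triples (a,b,c).
  e.g. a=(b,0), b=(a,0), c=(c,0): lhs=(b,0) != rhs=(a,0)
  e.g. a=(b,0), b=(a,0), c=(c,1): lhs=(b,0) != rhs=(a,0)
Total violating triples: 128


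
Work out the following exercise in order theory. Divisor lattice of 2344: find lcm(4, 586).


In a divisor lattice, join = lcm (least common multiple).
gcd(4,586) = 2
lcm(4,586) = 4*586/gcd = 2344/2 = 1172


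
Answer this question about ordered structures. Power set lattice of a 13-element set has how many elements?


Power set = 2^n.
2^13 = 8192


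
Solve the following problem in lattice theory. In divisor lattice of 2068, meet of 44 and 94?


In a divisor lattice, meet = gcd (greatest common divisor).
By Euclidean algorithm or factoring: gcd(44,94) = 2


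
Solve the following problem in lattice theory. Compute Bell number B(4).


B(n) = number of set partitions of an n-element set.
B(n) satisfies the recurrence: B(n+1) = sum_k C(n,k)*B(k).
B(4) = 15


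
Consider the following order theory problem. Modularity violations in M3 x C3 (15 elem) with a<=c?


Modular law: if a <= c then a v (b ^ c) = (a v b) ^ c.
Check all triples (a,b,c) with a <= c among 15 elements.
This lattice is modular (diamonds M_m and their chain-products are modular).
Total violating triples: 0


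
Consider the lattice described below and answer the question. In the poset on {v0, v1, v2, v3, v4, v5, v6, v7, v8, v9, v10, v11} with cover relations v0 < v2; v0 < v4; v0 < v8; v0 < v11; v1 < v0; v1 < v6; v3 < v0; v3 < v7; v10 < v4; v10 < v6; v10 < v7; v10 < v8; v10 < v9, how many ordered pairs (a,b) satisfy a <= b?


The order relation is {(a,b) : a <= b}, reflexive so it includes (a,a).
Examples: (v0,v0), (v0,v11), (v0,v2), (v0,v4), (v0,v8), ...
Total ordered pairs: 33


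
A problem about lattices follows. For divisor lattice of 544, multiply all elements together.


Divisors of 544: [1, 2, 4, 8, 16, 17, 32, 34, 68, 136, 272, 544]
Product = n^(d(n)/2) = 544^(12/2)
Product = 25917517364985856


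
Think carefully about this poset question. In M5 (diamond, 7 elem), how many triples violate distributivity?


Distributive law: a ^ (b v c) = (a ^ b) v (a ^ c).
Check all 7^3 = 343 ordered triples (a,b,c).
  e.g. a=a1, b=a2, c=a3: lhs=a1 != rhs=0
  e.g. a=a1, b=a2, c=a4: lhs=a1 != rhs=0
Total violating triples: 60


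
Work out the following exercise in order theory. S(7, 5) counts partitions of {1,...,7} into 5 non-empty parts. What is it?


S(n,k) = k*S(n-1,k) + S(n-1,k-1).
S(6,5) = 15, S(6,4) = 65
S(7,5) = 5*15 + 65 = 75 + 65
S(7,5) = 140


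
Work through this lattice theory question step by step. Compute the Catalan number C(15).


C(n) = C(2n, n) / (n+1).
C(30, 15) = 155117520
C(15) = 155117520 / 16 = 9694845


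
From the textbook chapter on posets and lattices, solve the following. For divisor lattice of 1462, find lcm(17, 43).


In a divisor lattice, join = lcm (least common multiple).
Compute lcm iteratively: start with first element, then lcm(current, next).
Elements: [17, 43]
lcm(17,43) = 731
Final lcm = 731


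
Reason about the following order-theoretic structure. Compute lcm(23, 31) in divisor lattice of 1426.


In a divisor lattice, join = lcm (least common multiple).
gcd(23,31) = 1
lcm(23,31) = 23*31/gcd = 713/1 = 713


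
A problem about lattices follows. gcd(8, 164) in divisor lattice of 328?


Meet=gcd.
gcd(8,164)=4


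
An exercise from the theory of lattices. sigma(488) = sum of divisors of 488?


sigma(n) = sum of divisors.
Divisors of 488: [1, 2, 4, 8, 61, 122, 244, 488]
Sum = 930


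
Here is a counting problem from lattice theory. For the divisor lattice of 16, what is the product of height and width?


Height = length of longest chain minus 1; width = size of largest antichain.
A maximum chain: 1 | 2 | 4 | 8 | 16  (height 4).
A maximum antichain: {1}  (width 1).
Product = 4 * 1 = 4


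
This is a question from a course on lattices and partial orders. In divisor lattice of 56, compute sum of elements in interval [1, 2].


Interval [1,2] in divisors of 56: [1, 2]
Sum = 3


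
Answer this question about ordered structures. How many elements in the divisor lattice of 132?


Divisors of 132: [1, 2, 3, 4, 6, 11, 12, 22, 33, 44, 66, 132]
Count: 12


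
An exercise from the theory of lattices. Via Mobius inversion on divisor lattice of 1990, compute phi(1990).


phi(n) = n * prod_{p|n} (1 - 1/p).
Prime divisors of 1990: [2, 5, 199]
phi(1990) = 1990 * (1 - 1/2) * (1 - 1/5) * (1 - 1/199)
phi(1990) = 792


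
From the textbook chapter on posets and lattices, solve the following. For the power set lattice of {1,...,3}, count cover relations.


A cover relation a -< b holds when a < b with no c strictly between.
Cover relations:
  {} -< {1}
  {} -< {2}
  {} -< {3}
  {1} -< {1,2}
  {1} -< {1,3}
  {2} -< {1,2}
  {2} -< {2,3}
  {3} -< {1,3}
  ...4 more
Total: 12


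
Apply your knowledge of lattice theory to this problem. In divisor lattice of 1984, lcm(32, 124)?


Join=lcm.
gcd(32,124)=4
lcm=992


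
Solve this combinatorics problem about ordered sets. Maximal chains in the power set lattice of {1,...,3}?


A maximal chain goes from the minimum element to a maximal element via cover relations.
Counting all min-to-max paths in the cover graph.
Total maximal chains: 6


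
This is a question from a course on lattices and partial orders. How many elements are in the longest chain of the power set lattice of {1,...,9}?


A chain is a totally ordered subset; we count the number of elements in a maximum chain.
Compute, for each element x, the size of the longest chain ending at x:
  {}: 1
  {1}: 2
  {2}: 2
  {3}: 2
  {4}: 2
  {5}: 2
  ...
A maximum chain: {} < {1} < {1,2} < {1,2,3} < {1,2,3,4} < {1,2,3,4,5} < {1,2,3,4,5,6} < {1,2,3,4,5,6,7} < {1,2,3,4,5,6,7,8} < {1,2,3,4,5,6,7,8,9}
Number of elements in the longest chain: 10


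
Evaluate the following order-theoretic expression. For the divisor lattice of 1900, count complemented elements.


An element a is complemented if some b has a meet b = bottom, a join b = top.
a is complemented iff gcd(a, n/a)=1, i.e. a is a unitary divisor of 1900.
Complemented elements: 1, 4, 19, 25, 76, 100, ... (2 more)
Count: 8


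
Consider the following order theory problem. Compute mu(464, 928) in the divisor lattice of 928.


In a divisor lattice, mu(a,b) = mu(b/a) where mu is the classical Mobius function.
b/a = 928/464 = 2
Prime factorization of 2: primes [2]
2 is squarefree with 1 prime factor(s), so mu(2) = (-1)^1 = -1


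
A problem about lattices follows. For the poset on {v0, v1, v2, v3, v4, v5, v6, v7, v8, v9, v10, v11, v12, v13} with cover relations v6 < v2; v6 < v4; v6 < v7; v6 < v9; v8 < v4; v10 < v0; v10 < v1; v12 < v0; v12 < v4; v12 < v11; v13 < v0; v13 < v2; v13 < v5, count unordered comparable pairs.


A comparable pair {a,b} has a < b or b < a in the order.
Count unordered pairs where one element is strictly below the other.
Examples: {v0,v10}, {v0,v12}, {v0,v13}, {v1,v10}, ...
Total comparable pairs: 13


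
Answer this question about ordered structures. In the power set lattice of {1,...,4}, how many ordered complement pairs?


Complement pair (a,b): a meet b = bottom, a join b = top.
Here: A intersect B = {} and A union B = {1,...,4}.
Pairs found: ({},{1,2,3,4}), ({1},{2,3,4}), ({2},{1,3,4}), ({3},{1,2,4}), ... (12 more)
Total ordered pairs: 16


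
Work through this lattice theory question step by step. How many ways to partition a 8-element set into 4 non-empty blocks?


S(n,k) = k*S(n-1,k) + S(n-1,k-1).
S(7,4) = 350, S(7,3) = 301
S(8,4) = 4*350 + 301 = 1400 + 301
S(8,4) = 1701


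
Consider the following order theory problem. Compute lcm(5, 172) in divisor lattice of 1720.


In a divisor lattice, join = lcm (least common multiple).
gcd(5,172) = 1
lcm(5,172) = 5*172/gcd = 860/1 = 860


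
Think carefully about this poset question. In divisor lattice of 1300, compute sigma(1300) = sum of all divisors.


sigma(n) = sum of divisors.
Divisors of 1300: [1, 2, 4, 5, 10, 13, 20, 25, 26, 50, 52, 65, 100, 130, 260, 325, 650, 1300]
Sum = 3038


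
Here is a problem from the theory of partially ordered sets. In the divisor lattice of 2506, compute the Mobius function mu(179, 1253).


In a divisor lattice, mu(a,b) = mu(b/a) where mu is the classical Mobius function.
b/a = 1253/179 = 7
Prime factorization of 7: primes [7]
7 is squarefree with 1 prime factor(s), so mu(7) = (-1)^1 = -1


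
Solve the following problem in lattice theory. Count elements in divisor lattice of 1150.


Divisors of 1150: [1, 2, 5, 10, 23, 25, 46, 50, 115, 230, 575, 1150]
Count: 12


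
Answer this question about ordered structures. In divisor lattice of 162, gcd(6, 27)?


Meet=gcd.
gcd(6,27)=3


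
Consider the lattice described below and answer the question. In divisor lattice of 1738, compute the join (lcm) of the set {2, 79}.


In a divisor lattice, join = lcm (least common multiple).
Compute lcm iteratively: start with first element, then lcm(current, next).
Elements: [2, 79]
lcm(2,79) = 158
Final lcm = 158


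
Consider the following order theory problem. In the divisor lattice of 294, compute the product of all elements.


Divisors of 294: [1, 2, 3, 6, 7, 14, 21, 42, 49, 98, 147, 294]
Product = n^(d(n)/2) = 294^(12/2)
Product = 645779095649856


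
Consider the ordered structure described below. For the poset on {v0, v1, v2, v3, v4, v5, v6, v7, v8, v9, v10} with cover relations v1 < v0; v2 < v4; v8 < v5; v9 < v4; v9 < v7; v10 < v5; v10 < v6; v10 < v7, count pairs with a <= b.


The order relation is {(a,b) : a <= b}, reflexive so it includes (a,a).
Examples: (v0,v0), (v1,v0), (v1,v1), (v10,v10), (v10,v5), ...
Total ordered pairs: 19


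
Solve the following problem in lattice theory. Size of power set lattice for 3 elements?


Power set = 2^n.
2^3 = 8


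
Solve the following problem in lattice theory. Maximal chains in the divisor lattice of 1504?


A maximal chain goes from the minimum element to a maximal element via cover relations.
Counting all min-to-max paths in the cover graph.
Total maximal chains: 6


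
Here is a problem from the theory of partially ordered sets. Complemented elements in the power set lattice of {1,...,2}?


An element a is complemented if some b has a meet b = bottom, a join b = top.
every subset A has complement S\A, so all elements are complemented.
Complemented elements: {}, {1}, {2}, {1,2}
Count: 4


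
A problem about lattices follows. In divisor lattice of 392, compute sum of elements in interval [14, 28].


Interval [14,28] in divisors of 392: [14, 28]
Sum = 42


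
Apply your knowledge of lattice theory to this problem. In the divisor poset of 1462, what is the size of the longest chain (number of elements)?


A chain is a totally ordered subset; we count the number of elements in a maximum chain.
Compute, for each element x, the size of the longest chain ending at x:
  1: 1
  2: 2
  17: 2
  43: 2
  34: 3
  86: 3
  ...
A maximum chain: 1 < 2 < 34 < 1462
Number of elements in the longest chain: 4


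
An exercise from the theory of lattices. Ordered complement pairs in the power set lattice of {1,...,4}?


Complement pair (a,b): a meet b = bottom, a join b = top.
Here: A intersect B = {} and A union B = {1,...,4}.
Pairs found: ({},{1,2,3,4}), ({1},{2,3,4}), ({2},{1,3,4}), ({3},{1,2,4}), ... (12 more)
Total ordered pairs: 16


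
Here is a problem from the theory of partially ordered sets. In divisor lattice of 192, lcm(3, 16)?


Join=lcm.
gcd(3,16)=1
lcm=48


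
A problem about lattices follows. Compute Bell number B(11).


B(n) = number of set partitions of an n-element set.
B(n) satisfies the recurrence: B(n+1) = sum_k C(n,k)*B(k).
B(11) = 678570


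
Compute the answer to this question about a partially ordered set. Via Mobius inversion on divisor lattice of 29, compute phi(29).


phi(n) = n * prod_{p|n} (1 - 1/p).
Prime divisors of 29: [29]
phi(29) = 29 * (1 - 1/29)
phi(29) = 28


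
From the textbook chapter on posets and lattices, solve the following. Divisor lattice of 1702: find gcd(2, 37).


In a divisor lattice, meet = gcd (greatest common divisor).
By Euclidean algorithm or factoring: gcd(2,37) = 1


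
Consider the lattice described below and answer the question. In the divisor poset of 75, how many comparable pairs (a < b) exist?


A comparable pair {a,b} has a < b or b < a in the order.
Count unordered pairs where one element is strictly below the other.
Examples: {1,3}, {1,5}, {1,15}, {1,25}, ...
Total comparable pairs: 12


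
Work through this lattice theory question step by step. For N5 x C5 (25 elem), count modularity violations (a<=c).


Modular law: if a <= c then a v (b ^ c) = (a v b) ^ c.
Check all triples (a,b,c) with a <= c among 25 elements.
  e.g. a=(a,0), b=(c,0), c=(b,0): lhs=(a,0) != rhs=(b,0)
  e.g. a=(a,0), b=(c,1), c=(b,0): lhs=(a,0) != rhs=(b,0)
Total violating triples: 75


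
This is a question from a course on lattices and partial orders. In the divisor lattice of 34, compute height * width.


Height = length of longest chain minus 1; width = size of largest antichain.
A maximum chain: 1 | 17 | 34  (height 2).
A maximum antichain: {2, 17}  (width 2).
Product = 2 * 2 = 4


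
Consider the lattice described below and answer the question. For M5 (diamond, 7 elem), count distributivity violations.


Distributive law: a ^ (b v c) = (a ^ b) v (a ^ c).
Check all 7^3 = 343 ordered triples (a,b,c).
  e.g. a=a1, b=a2, c=a3: lhs=a1 != rhs=0
  e.g. a=a1, b=a2, c=a4: lhs=a1 != rhs=0
Total violating triples: 60


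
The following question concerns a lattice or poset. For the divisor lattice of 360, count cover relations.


A cover relation a -< b holds when a < b with no c strictly between.
Cover relations:
  1 -< 2
  1 -< 3
  1 -< 5
  2 -< 4
  2 -< 6
  2 -< 10
  3 -< 6
  3 -< 9
  ...38 more
Total: 46


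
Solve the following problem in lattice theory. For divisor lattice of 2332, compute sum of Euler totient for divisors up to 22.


Divisors of 2332 up to 22: [1, 2, 4, 11, 22]
phi values: [1, 1, 2, 10, 10]
Sum = 24


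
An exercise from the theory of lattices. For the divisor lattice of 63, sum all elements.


sigma(n) = sum of divisors.
Divisors of 63: [1, 3, 7, 9, 21, 63]
Sum = 104


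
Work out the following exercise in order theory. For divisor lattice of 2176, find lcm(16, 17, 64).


In a divisor lattice, join = lcm (least common multiple).
Compute lcm iteratively: start with first element, then lcm(current, next).
Elements: [16, 17, 64]
lcm(16,17) = 272
lcm(272,64) = 1088
Final lcm = 1088


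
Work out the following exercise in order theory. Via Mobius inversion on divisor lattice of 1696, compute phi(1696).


phi(n) = n * prod_{p|n} (1 - 1/p).
Prime divisors of 1696: [2, 53]
phi(1696) = 1696 * (1 - 1/2) * (1 - 1/53)
phi(1696) = 832


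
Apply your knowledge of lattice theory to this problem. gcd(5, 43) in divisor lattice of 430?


Meet=gcd.
gcd(5,43)=1


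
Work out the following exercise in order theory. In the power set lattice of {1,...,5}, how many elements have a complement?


An element a is complemented if some b has a meet b = bottom, a join b = top.
every subset A has complement S\A, so all elements are complemented.
Complemented elements: {}, {1}, {2}, {3}, {4}, {5}, ... (26 more)
Count: 32


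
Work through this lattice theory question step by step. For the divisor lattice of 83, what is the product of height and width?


Height = length of longest chain minus 1; width = size of largest antichain.
A maximum chain: 1 | 83  (height 1).
A maximum antichain: {1}  (width 1).
Product = 1 * 1 = 1


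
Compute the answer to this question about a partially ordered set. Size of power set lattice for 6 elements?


Power set = 2^n.
2^6 = 64


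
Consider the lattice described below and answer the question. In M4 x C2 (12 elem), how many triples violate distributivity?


Distributive law: a ^ (b v c) = (a ^ b) v (a ^ c).
Check all 12^3 = 1728 ordered triples (a,b,c).
  e.g. a=(a1,0), b=(a2,0), c=(a3,0): lhs=(a1,0) != rhs=(0,0)
  e.g. a=(a1,0), b=(a2,0), c=(a3,1): lhs=(a1,0) != rhs=(0,0)
Total violating triples: 192


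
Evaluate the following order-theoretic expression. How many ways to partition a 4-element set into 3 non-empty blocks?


S(n,k) = k*S(n-1,k) + S(n-1,k-1).
S(3,3) = 1, S(3,2) = 3
S(4,3) = 3*1 + 3 = 3 + 3
S(4,3) = 6


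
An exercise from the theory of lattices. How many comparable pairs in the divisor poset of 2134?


A comparable pair {a,b} has a < b or b < a in the order.
Count unordered pairs where one element is strictly below the other.
Examples: {1,2}, {1,11}, {1,22}, {1,97}, ...
Total comparable pairs: 19


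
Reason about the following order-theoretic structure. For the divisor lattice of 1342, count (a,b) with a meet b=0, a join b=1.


Complement pair (a,b): a meet b = bottom, a join b = top.
Here: gcd(a,b)=1 and lcm(a,b)=1342, i.e. a*b=1342 with a,b coprime.
Pairs found: (1,1342), (2,671), (11,122), (22,61), ... (4 more)
Total ordered pairs: 8


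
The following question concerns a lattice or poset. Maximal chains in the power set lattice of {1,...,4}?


A maximal chain goes from the minimum element to a maximal element via cover relations.
Counting all min-to-max paths in the cover graph.
Total maximal chains: 24


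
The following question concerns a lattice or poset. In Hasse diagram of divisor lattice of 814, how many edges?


A cover relation a -< b holds when a < b with no c strictly between.
Cover relations:
  1 -< 2
  1 -< 11
  1 -< 37
  2 -< 22
  2 -< 74
  11 -< 22
  11 -< 407
  22 -< 814
  ...4 more
Total: 12


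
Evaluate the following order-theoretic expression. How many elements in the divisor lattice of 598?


Divisors of 598: [1, 2, 13, 23, 26, 46, 299, 598]
Count: 8


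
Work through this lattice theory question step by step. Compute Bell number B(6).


B(n) = number of set partitions of an n-element set.
B(n) satisfies the recurrence: B(n+1) = sum_k C(n,k)*B(k).
B(6) = 203


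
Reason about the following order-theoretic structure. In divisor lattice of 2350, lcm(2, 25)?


Join=lcm.
gcd(2,25)=1
lcm=50


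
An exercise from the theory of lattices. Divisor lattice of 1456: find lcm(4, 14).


In a divisor lattice, join = lcm (least common multiple).
gcd(4,14) = 2
lcm(4,14) = 4*14/gcd = 56/2 = 28


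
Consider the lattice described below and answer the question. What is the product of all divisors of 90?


Divisors of 90: [1, 2, 3, 5, 6, 9, 10, 15, 18, 30, 45, 90]
Product = n^(d(n)/2) = 90^(12/2)
Product = 531441000000


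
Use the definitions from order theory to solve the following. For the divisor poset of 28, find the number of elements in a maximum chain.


A chain is a totally ordered subset; we count the number of elements in a maximum chain.
Compute, for each element x, the size of the longest chain ending at x:
  1: 1
  2: 2
  7: 2
  4: 3
  14: 3
  28: 4
A maximum chain: 1 < 2 < 4 < 28
Number of elements in the longest chain: 4


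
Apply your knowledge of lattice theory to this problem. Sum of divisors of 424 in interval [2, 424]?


Interval [2,424] in divisors of 424: [2, 4, 8, 106, 212, 424]
Sum = 756


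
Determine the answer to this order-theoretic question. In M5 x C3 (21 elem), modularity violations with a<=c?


Modular law: if a <= c then a v (b ^ c) = (a v b) ^ c.
Check all triples (a,b,c) with a <= c among 21 elements.
This lattice is modular (diamonds M_m and their chain-products are modular).
Total violating triples: 0


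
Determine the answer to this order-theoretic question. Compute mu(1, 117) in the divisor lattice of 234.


In a divisor lattice, mu(a,b) = mu(b/a) where mu is the classical Mobius function.
b/a = 117/1 = 117
Prime factorization of 117: primes [3, 13]
117 is not squarefree, so mu(117) = 0


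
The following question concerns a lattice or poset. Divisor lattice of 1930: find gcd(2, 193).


In a divisor lattice, meet = gcd (greatest common divisor).
By Euclidean algorithm or factoring: gcd(2,193) = 1


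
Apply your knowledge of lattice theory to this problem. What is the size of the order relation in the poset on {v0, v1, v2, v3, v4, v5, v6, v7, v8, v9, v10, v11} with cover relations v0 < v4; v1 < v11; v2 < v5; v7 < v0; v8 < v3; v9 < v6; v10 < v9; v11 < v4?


The order relation is {(a,b) : a <= b}, reflexive so it includes (a,a).
Examples: (v0,v0), (v0,v4), (v1,v1), (v1,v11), (v1,v4), ...
Total ordered pairs: 23


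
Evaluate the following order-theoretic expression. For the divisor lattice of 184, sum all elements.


sigma(n) = sum of divisors.
Divisors of 184: [1, 2, 4, 8, 23, 46, 92, 184]
Sum = 360


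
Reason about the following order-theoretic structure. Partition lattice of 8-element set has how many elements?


B(n) = number of set partitions of an n-element set.
B(n) satisfies the recurrence: B(n+1) = sum_k C(n,k)*B(k).
B(8) = 4140


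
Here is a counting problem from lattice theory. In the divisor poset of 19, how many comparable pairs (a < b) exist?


A comparable pair {a,b} has a < b or b < a in the order.
Count unordered pairs where one element is strictly below the other.
Examples: {1,19}
Total comparable pairs: 1


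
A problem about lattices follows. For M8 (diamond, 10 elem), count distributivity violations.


Distributive law: a ^ (b v c) = (a ^ b) v (a ^ c).
Check all 10^3 = 1000 ordered triples (a,b,c).
  e.g. a=a1, b=a2, c=a3: lhs=a1 != rhs=0
  e.g. a=a1, b=a2, c=a4: lhs=a1 != rhs=0
Total violating triples: 336


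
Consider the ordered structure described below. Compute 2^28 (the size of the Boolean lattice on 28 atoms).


Power set = 2^n.
2^28 = 268435456


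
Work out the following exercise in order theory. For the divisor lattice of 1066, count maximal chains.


A maximal chain goes from the minimum element to a maximal element via cover relations.
Counting all min-to-max paths in the cover graph.
Total maximal chains: 6


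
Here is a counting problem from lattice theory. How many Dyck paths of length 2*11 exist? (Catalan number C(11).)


C(n) = C(2n, n) / (n+1).
C(22, 11) = 705432
C(11) = 705432 / 12 = 58786


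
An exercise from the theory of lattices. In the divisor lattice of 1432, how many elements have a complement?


An element a is complemented if some b has a meet b = bottom, a join b = top.
a is complemented iff gcd(a, n/a)=1, i.e. a is a unitary divisor of 1432.
Complemented elements: 1, 8, 179, 1432
Count: 4


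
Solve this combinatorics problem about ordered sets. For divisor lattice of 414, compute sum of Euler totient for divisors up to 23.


Divisors of 414 up to 23: [1, 2, 3, 6, 9, 18, 23]
phi values: [1, 1, 2, 2, 6, 6, 22]
Sum = 40


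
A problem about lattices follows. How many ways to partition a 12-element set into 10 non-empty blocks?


S(n,k) = k*S(n-1,k) + S(n-1,k-1).
S(11,10) = 55, S(11,9) = 1155
S(12,10) = 10*55 + 1155 = 550 + 1155
S(12,10) = 1705


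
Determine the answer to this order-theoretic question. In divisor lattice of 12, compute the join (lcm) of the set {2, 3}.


In a divisor lattice, join = lcm (least common multiple).
Compute lcm iteratively: start with first element, then lcm(current, next).
Elements: [2, 3]
lcm(2,3) = 6
Final lcm = 6


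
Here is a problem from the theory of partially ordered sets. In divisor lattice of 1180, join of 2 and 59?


In a divisor lattice, join = lcm (least common multiple).
gcd(2,59) = 1
lcm(2,59) = 2*59/gcd = 118/1 = 118


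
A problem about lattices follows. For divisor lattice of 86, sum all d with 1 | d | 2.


Interval [1,2] in divisors of 86: [1, 2]
Sum = 3


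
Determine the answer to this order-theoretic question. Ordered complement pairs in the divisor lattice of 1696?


Complement pair (a,b): a meet b = bottom, a join b = top.
Here: gcd(a,b)=1 and lcm(a,b)=1696, i.e. a*b=1696 with a,b coprime.
Pairs found: (1,1696), (32,53), (53,32), (1696,1)
Total ordered pairs: 4


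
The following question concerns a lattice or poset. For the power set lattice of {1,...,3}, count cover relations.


A cover relation a -< b holds when a < b with no c strictly between.
Cover relations:
  {} -< {1}
  {} -< {2}
  {} -< {3}
  {1} -< {1,2}
  {1} -< {1,3}
  {2} -< {1,2}
  {2} -< {2,3}
  {3} -< {1,3}
  ...4 more
Total: 12


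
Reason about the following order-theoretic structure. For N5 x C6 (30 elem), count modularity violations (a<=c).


Modular law: if a <= c then a v (b ^ c) = (a v b) ^ c.
Check all triples (a,b,c) with a <= c among 30 elements.
  e.g. a=(a,0), b=(c,0), c=(b,0): lhs=(a,0) != rhs=(b,0)
  e.g. a=(a,0), b=(c,1), c=(b,0): lhs=(a,0) != rhs=(b,0)
Total violating triples: 126


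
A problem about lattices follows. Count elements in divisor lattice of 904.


Divisors of 904: [1, 2, 4, 8, 113, 226, 452, 904]
Count: 8


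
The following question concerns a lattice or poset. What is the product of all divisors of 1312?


Divisors of 1312: [1, 2, 4, 8, 16, 32, 41, 82, 164, 328, 656, 1312]
Product = n^(d(n)/2) = 1312^(12/2)
Product = 5100385591921475584


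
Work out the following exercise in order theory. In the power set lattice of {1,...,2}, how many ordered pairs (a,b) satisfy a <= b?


The order relation is {(a,b) : a <= b}, reflexive so it includes (a,a).
Examples: ({},{}), ({},{1,2}), ({},{1}), ({},{2}), ({1,2},{1,2}), ...
Total ordered pairs: 9


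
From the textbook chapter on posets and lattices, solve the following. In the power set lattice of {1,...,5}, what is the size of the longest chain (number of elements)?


A chain is a totally ordered subset; we count the number of elements in a maximum chain.
Compute, for each element x, the size of the longest chain ending at x:
  {}: 1
  {1}: 2
  {2}: 2
  {3}: 2
  {4}: 2
  {5}: 2
  ...
A maximum chain: {} < {1} < {1,2} < {1,2,3} < {1,2,3,4} < {1,2,3,4,5}
Number of elements in the longest chain: 6
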